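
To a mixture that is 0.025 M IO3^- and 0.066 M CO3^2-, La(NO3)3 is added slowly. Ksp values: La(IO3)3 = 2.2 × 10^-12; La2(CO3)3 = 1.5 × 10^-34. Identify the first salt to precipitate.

Each salt begins to precipitate when Q = Ksp, i.e. when [La^3+] reaches its threshold.
For La(IO3)3: 2.2 × 10^-12 = (0.025)^3 × [La^3+]  ⇒  [La^3+] = 1.4 × 10^-7 M.
For La2(CO3)3: 1.5 × 10^-34 = (0.066)^3 × [La^3+]^2  ⇒  [La^3+] = 7.2 × 10^-16 M.
The salt with the lower threshold [La^3+] precipitates first: La2(CO3)3.

La2(CO3)3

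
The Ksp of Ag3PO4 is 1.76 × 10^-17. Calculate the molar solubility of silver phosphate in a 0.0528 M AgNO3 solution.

Ag3PO4(s) ⇌ 3 Ag^+ + PO4^3-
Ksp = [Ag^+]^3[PO4^3-]
Let s = moles of Ag3PO4 that dissolve per litre. [Ag^+] = 0.0528 + 3s ≈ 0.0528, [PO4^3-] = s (since Ag^+ from AgNO3 dominates).
Ksp ≈ (0.0528)^3 × s
s = 1.20 × 10^-13 M
Check: 3s = 3.6 x 10^-13 ≪ 0.0528, so the approximation is valid.

s = 1.20 × 10^-13 M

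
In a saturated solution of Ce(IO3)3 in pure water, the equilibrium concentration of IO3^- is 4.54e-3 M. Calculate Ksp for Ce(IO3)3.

Ksp ≈ 1.42 x 10^-10

Ce(IO3)3(s) ⇌ Ce^3+(aq) + 3 IO3^-(aq)
Stoichiometry gives [Ce^3+] = (1/3)[IO3^-] = 1.513 x 10^-3 M.
Ksp = [Ce^3+][IO3^-]^3
Ksp = 1.513 x 10^-3 × (4.54 x 10^-3)^3 = 1.42 × 10^-10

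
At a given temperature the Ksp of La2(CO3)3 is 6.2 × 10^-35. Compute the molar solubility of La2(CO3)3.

5.6e-8 M

La2(CO3)3(s) ⇌ 2 La^3+(aq) + 3 CO3^2-(aq)
Ksp = [La^3+]^2[CO3^2-]^3
For each mole of La2(CO3)3 that dissolves: [La^3+] = 2s, [CO3^2-] = 3s.
Ksp = (2s)^2(3s)^3 = 108s^5
Solving, s = (6.2 × 10^-35/108)^(1/5) = 5.6 × 10^-8 M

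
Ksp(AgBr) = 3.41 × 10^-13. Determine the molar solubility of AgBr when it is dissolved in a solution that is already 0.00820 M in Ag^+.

AgBr(s) <=> Ag^+(aq) + Br^-(aq)
Ksp = [Ag^+][Br^-]
Let s be the molar solubility in this solution. [Ag^+] = 0.00820 + s ≈ 0.00820, [Br^-] = s (since the Ag^+ already present dominates).
Ksp ≈ 0.00820 × s
s = 4.16 × 10^-11 M
Check: s = 4.2 × 10^-11 ≪ 0.00820, so the approximation is valid.

s = 4.16 x 10^-11 M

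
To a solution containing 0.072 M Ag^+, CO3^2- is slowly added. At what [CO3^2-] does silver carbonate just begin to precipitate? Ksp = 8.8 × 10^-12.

Ag2CO3(s) ⇌ 2 Ag^+(aq) + CO3^2-(aq)
Ksp = [Ag^+]^2[CO3^2-]
Precipitation begins when Q = Ksp. With [Ag^+] = 0.072 M:
8.8 × 10^-12 = (0.072)^2 × [CO3^2-]
[CO3^2-] = (8.8 × 10^-12 / 5.18 x 10^-3) = 1.7 × 10^-9 M

1.7 × 10^-9 M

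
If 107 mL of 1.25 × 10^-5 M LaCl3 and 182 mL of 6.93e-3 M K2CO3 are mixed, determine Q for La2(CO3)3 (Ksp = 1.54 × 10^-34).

Total volume = 107 + 182 = 289 mL.
[La^3+] = 1.25 × 10^-5 × (107/289) = 4.628 × 10^-6 M
[CO3^2-] = 6.93 × 10^-3 × (182/289) = 4.364 x 10^-3 M
La2(CO3)3(s) <=> 2 La^3+ + 3 CO3^2-, so Q = [La^3+]^2[CO3^2-]^3
Q = (4.628 x 10^-6)^2(4.364 × 10^-3)^3 = 1.78 x 10^-18
Q > Ksp, so La2(CO3)3 will precipitate.

1.78e-18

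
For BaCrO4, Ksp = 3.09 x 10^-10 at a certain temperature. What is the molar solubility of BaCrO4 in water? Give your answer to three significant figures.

s = 1.76e-5 M

BaCrO4(s) ⇌ Ba^2+(aq) + CrO4^2-(aq)
Ksp = [Ba^2+][CrO4^2-]
If s mol/L of BaCrO4 dissolves, [Ba^2+] = s and [CrO4^2-] = s.
Ksp = s × s = s^2
s = (3.09 x 10^-10)^(1/2) = 1.76 × 10^-5 M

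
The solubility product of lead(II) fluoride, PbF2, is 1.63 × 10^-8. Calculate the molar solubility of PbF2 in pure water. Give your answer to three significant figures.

s ≈ 1.60 × 10^-3 M

PbF2(s) ⇌ Pb^2+(aq) + 2 F^-(aq)
Ksp = [Pb^2+][F^-]^2
If s mol/L of PbF2 dissolves, [Pb^2+] = s and [F^-] = 2s.
Substituting: Ksp = s(2s)^2 = 4s^3
s^3 = 1.63 × 10^-8 / 4, so s = 1.60 × 10^-3 M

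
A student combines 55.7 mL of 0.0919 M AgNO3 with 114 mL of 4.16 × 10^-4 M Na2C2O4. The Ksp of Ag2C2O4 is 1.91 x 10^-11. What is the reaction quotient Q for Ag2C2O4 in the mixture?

2.54 × 10^-7

Total volume = 55.7 + 114 = 169.7 mL.
[Ag^+] = 9.19 x 10^-2 × (55.7/169.7) = 3.016 × 10^-2 M
[C2O4^2-] = 4.16 × 10^-4 × (114/169.7) = 2.795 × 10^-4 M
Ag2C2O4(s) ⇌ 2 Ag^+ + C2O4^2-, so Q = [Ag^+]^2[C2O4^2-]
Q = (3.016 × 10^-2)^2(2.795 × 10^-4) = 2.54 × 10^-7
Q > Ksp, so Ag2C2O4 will precipitate.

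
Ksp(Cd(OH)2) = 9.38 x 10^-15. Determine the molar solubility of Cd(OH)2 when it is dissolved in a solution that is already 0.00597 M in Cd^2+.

Cd(OH)2(s) ⇌ Cd^2+ + 2 OH^-
Ksp = [Cd^2+][OH^-]^2
Let s = moles of Cd(OH)2 that dissolve per litre. [Cd^2+] = 0.00597 + s ≈ 0.00597, [OH^-] = 2s (common-ion effect: Cd^2+ is already 0.00597 M).
Ksp ≈ 0.00597 × (2s)^2
s = 6.27 × 10^-7 M
Check: s = 6.3 × 10^-7 ≪ 0.00597, so the approximation is valid.

s ≈ 6.27 x 10^-7 M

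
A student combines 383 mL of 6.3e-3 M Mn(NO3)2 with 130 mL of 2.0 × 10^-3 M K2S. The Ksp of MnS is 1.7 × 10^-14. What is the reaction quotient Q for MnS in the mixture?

Total volume = 383 + 130 = 513 mL.
[Mn^2+] = 6.3 × 10^-3 × (383/513) = 4.70 × 10^-3 M
[S^2-] = 2.0 × 10^-3 × (130/513) = 5.07 x 10^-4 M
MnS(s) ⇌ Mn^2+(aq) + S^2-(aq), so Q = [Mn^2+][S^2-]
Q = (4.70 x 10^-3)(5.07 × 10^-4) = 2.4 × 10^-6
Q > Ksp, so MnS will precipitate.

Q ≈ 2.4 × 10^-6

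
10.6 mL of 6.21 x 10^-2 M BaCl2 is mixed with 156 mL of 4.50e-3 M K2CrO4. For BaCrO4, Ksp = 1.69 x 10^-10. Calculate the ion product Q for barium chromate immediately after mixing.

Total volume = 10.6 + 156 = 166.6 mL.
[Ba^2+] = 6.21 × 10^-2 × (10.6/166.6) = 3.951 × 10^-3 M
[CrO4^2-] = 4.50 × 10^-3 × (156/166.6) = 4.214 × 10^-3 M
BaCrO4(s) <=> Ba^2+(aq) + CrO4^2-(aq), so Q = [Ba^2+][CrO4^2-]
Q = (3.951 × 10^-3)(4.214 × 10^-3) = 1.66 x 10^-5
Q > Ksp, so BaCrO4 will precipitate.

1.66e-5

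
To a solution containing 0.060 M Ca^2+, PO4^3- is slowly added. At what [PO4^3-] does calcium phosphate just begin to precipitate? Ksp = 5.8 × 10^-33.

5.2 × 10^-15 M

Ca3(PO4)2(s) ⇌ 3 Ca^2+(aq) + 2 PO4^3-(aq)
Ksp = [Ca^2+]^3[PO4^3-]^2
Precipitation begins when Q = Ksp. With [Ca^2+] = 0.060 M:
5.8 × 10^-33 = (0.060)^3 × [PO4^3-]^2
[PO4^3-] = (5.8 × 10^-33 / 2.16 × 10^-4)^(1/2) = 5.2 × 10^-15 M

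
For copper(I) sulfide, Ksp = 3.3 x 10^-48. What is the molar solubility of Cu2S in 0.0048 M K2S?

Cu2S(s) ⇌ 2 Cu^+ + S^2-
Ksp = [Cu^+]^2[S^2-]
Let s = moles of Cu2S that dissolve per litre. [Cu^+] = 2s, [S^2-] = 0.0048 + s ≈ 0.0048 (common-ion effect: S^2- is already 0.0048 M).
Ksp ≈ (2s)^2 × 0.0048
s = 1.3 × 10^-23 M
Check: s = 1.3 × 10^-23 ≪ 0.0048, so the approximation is valid.

s = 1.3 × 10^-23 M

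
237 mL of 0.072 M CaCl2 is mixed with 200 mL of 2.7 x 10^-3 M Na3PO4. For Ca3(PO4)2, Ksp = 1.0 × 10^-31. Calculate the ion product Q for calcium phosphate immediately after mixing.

Q = 9.1e-11

Total volume = 237 + 200 = 437 mL.
[Ca^2+] = 7.2 x 10^-2 × (237/437) = 3.90 × 10^-2 M
[PO4^3-] = 2.7 × 10^-3 × (200/437) = 1.24 x 10^-3 M
Ca3(PO4)2(s) ⇌ 3 Ca^2+(aq) + 2 PO4^3-(aq), so Q = [Ca^2+]^3[PO4^3-]^2
Q = (3.90 x 10^-2)^3(1.24 x 10^-3)^2 = 9.1 × 10^-11
Q > Ksp, so Ca3(PO4)2 will precipitate.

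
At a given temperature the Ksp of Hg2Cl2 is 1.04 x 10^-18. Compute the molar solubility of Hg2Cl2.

6.38 × 10^-7 M

Hg2Cl2(s) <=> Hg2^2+ + 2 Cl^-
Ksp = [Hg2^2+][Cl^-]^2
For each mole of Hg2Cl2 that dissolves: [Hg2^2+] = s, [Cl^-] = 2s.
Ksp = s(2s)^2 = 4s^3
s^3 = 1.04 x 10^-18 / 4, so s = 6.38 × 10^-7 M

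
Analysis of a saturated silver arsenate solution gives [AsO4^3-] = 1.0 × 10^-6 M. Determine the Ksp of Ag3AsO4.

Ag3AsO4(s) ⇌ 3 Ag^+ + AsO4^3-
Stoichiometry gives [Ag^+] = (3/1)[AsO4^3-] = 3.00 × 10^-6 M.
Ksp = [Ag^+]^3[AsO4^3-]
Ksp = (3.00 x 10^-6)^3 × 1.0 × 10^-6 = 2.7 × 10^-23

2.7 x 10^-23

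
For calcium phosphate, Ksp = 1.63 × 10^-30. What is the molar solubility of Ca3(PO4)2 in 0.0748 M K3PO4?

Ca3(PO4)2(s) ⇌ 3 Ca^2+ + 2 PO4^3-
Ksp = [Ca^2+]^3[PO4^3-]^2
Let s be the molar solubility in this solution. [Ca^2+] = 3s, [PO4^3-] = 0.0748 + 2s ≈ 0.0748 (since PO4^3- from K3PO4 dominates).
Ksp ≈ (3s)^3 × (0.0748)^2
s = 2.21 x 10^-10 M
Check: 2s = 4.4 × 10^-10 ≪ 0.0748, so the approximation is valid.

s = 2.21 × 10^-10 M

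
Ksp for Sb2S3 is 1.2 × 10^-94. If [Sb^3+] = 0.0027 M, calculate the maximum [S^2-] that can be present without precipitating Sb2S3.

Sb2S3(s) ⇌ 2 Sb^3+(aq) + 3 S^2-(aq)
Ksp = [Sb^3+]^2[S^2-]^3
Precipitation begins when Q = Ksp. With [Sb^3+] = 0.0027 M:
1.2 × 10^-94 = (0.0027)^2 × [S^2-]^3
[S^2-] = (1.2 × 10^-94 / 7.29 × 10^-6)^(1/3) = 2.5 × 10^-30 M

[S^2-] = 2.5 × 10^-30 M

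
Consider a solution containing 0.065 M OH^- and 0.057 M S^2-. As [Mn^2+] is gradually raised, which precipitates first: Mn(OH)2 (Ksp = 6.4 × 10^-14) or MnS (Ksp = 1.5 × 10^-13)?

Precipitation of each salt starts when its ion product equals its Ksp.
For Mn(OH)2: 6.4 × 10^-14 = (0.065)^2 × [Mn^2+]  ⇒  [Mn^2+] = 1.5 × 10^-11 M.
For MnS: 1.5 × 10^-13 = 0.057 × [Mn^2+]  ⇒  [Mn^2+] = 2.6 × 10^-12 M.
The salt with the lower threshold [Mn^2+] precipitates first: MnS.

MnS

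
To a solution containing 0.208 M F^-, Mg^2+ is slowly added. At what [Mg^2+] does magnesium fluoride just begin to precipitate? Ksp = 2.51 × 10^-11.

[Mg^2+] ≈ 5.80 × 10^-10 M

MgF2(s) ⇌ Mg^2+ + 2 F^-
Ksp = [Mg^2+][F^-]^2
Precipitation begins when Q = Ksp. With [F^-] = 0.208 M:
2.51 × 10^-11 = (0.208)^2 × [Mg^2+]
[Mg^2+] = (2.51 × 10^-11 / 4.326 x 10^-2) = 5.80 × 10^-10 M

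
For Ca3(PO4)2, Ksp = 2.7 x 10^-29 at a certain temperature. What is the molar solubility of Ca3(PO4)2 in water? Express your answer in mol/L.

Ca3(PO4)2(s) ⇌ 3 Ca^2+ + 2 PO4^3-
Ksp = [Ca^2+]^3[PO4^3-]^2
If s mol/L of Ca3(PO4)2 dissolves, [Ca^2+] = 3s and [PO4^3-] = 2s.
So Ksp = (3s)^3 × (2s)^2 = 108s^5
s = (2.7 x 10^-29 / 108)^(1/5) = 7.6 × 10^-7 M

s = 7.6 × 10^-7 M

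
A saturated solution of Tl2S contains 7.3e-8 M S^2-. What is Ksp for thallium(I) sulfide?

Tl2S(s) <=> 2 Tl^+(aq) + S^2-(aq)
Stoichiometry gives [Tl^+] = (2/1)[S^2-] = 1.46 × 10^-7 M.
Ksp = [Tl^+]^2[S^2-]
Ksp = (1.46 × 10^-7)^2 × 7.3 × 10^-8 = 1.6 × 10^-21

Ksp ≈ 1.6 × 10^-21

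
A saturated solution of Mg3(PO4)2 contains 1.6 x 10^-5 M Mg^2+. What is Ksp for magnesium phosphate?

4.7 × 10^-25

Mg3(PO4)2(s) ⇌ 3 Mg^2+ + 2 PO4^3-
Stoichiometry gives [PO4^3-] = (2/3)[Mg^2+] = 1.07 x 10^-5 M.
Ksp = [Mg^2+]^3[PO4^3-]^2
Ksp = (1.6 x 10^-5)^3 × (1.07 × 10^-5)^2 = 4.7 x 10^-25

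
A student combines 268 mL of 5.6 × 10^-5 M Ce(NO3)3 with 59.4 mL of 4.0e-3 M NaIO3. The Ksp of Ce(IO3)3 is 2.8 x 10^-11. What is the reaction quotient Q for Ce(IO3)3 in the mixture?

Total volume = 268 + 59.4 = 327.4 mL.
[Ce^3+] = 5.6 × 10^-5 × (268/327.4) = 4.58 × 10^-5 M
[IO3^-] = 4.0 × 10^-3 × (59.4/327.4) = 7.26 × 10^-4 M
Ce(IO3)3(s) ⇌ Ce^3+(aq) + 3 IO3^-(aq), so Q = [Ce^3+][IO3^-]^3
Q = (4.58 × 10^-5)(7.26 x 10^-4)^3 = 1.8 × 10^-14
Q < Ksp, so no precipitate of Ce(IO3)3 forms.

Q ≈ 1.8 x 10^-14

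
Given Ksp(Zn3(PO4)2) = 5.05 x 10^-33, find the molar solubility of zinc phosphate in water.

Zn3(PO4)2(s) <=> 3 Zn^2+(aq) + 2 PO4^3-(aq)
Ksp = [Zn^2+]^3[PO4^3-]^2
Let s = molar solubility. Then [Zn^2+] = 3s and [PO4^3-] = 2s.
So Ksp = (3s)^3 × (2s)^2 = 108s^5
s^5 = 5.05 x 10^-33 / 108, so s = 1.36 × 10^-7 M

1.36e-7 M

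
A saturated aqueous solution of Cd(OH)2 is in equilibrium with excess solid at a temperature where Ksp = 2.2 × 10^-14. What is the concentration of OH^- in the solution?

Cd(OH)2(s) ⇌ Cd^2+(aq) + 2 OH^-(aq)
Ksp = [Cd^2+][OH^-]^2
With molar solubility s: [Cd^2+] = s, [OH^-] = 2s.
Ksp = s(2s)^2 = 4s^3
s^3 = 2.2 × 10^-14 / 4, so s = 1.77 × 10^-5 M
[OH^-] = 2s = 3.5 × 10^-5 M

3.5e-5 M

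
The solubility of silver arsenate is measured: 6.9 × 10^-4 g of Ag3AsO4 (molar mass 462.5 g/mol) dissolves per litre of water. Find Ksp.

Ksp = 1.3 x 10^-22

Molar solubility s = (6.9 × 10^-4 g/L) / (462.5 g/mol) = 1.49 x 10^-6 M.
Ag3AsO4(s) ⇌ 3 Ag^+(aq) + AsO4^3-(aq)
With molar solubility s: [Ag^+] = 3s, [AsO4^3-] = s.
Ksp = [Ag^+]^3[AsO4^3-]
So Ksp = (3s)^3 × s = 27s^4
With s = 1.49 x 10^-6: Ksp = 1.3 × 10^-22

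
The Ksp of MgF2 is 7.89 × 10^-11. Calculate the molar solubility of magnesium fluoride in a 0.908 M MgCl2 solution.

MgF2(s) <=> Mg^2+(aq) + 2 F^-(aq)
Ksp = [Mg^2+][F^-]^2
Let s be the molar solubility in this solution. [Mg^2+] = 0.908 + s ≈ 0.908, [F^-] = 2s (since Mg^2+ from MgCl2 dominates).
Ksp ≈ 0.908 × (2s)^2
s = 4.66 × 10^-6 M
Check: s = 4.7 × 10^-6 ≪ 0.908, so the approximation is valid.

s ≈ 4.66e-6 M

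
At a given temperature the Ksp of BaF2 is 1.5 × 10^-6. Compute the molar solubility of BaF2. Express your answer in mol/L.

BaF2(s) ⇌ Ba^2+(aq) + 2 F^-(aq)
Ksp = [Ba^2+][F^-]^2
If s mol/L of BaF2 dissolves, [Ba^2+] = s and [F^-] = 2s.
Ksp = s(2s)^2 = 4s^3
s = (1.5 × 10^-6 / 4)^(1/3) = 7.2 x 10^-3 M

s = 7.2 x 10^-3 M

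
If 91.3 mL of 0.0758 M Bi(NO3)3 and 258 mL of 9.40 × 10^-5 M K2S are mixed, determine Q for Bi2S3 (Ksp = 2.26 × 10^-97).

Q ≈ 1.31e-16

Total volume = 91.3 + 258 = 349.3 mL.
[Bi^3+] = 7.58 x 10^-2 × (91.3/349.3) = 1.981 x 10^-2 M
[S^2-] = 9.40 × 10^-5 × (258/349.3) = 6.943 × 10^-5 M
Bi2S3(s) ⇌ 2 Bi^3+ + 3 S^2-, so Q = [Bi^3+]^2[S^2-]^3
Q = (1.981 × 10^-2)^2(6.943 × 10^-5)^3 = 1.31 × 10^-16
Q > Ksp, so Bi2S3 will precipitate.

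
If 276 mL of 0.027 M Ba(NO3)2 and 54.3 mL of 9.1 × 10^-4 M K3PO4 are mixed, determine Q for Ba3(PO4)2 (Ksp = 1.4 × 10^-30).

2.6e-13

Total volume = 276 + 54.3 = 330.3 mL.
[Ba^2+] = 2.7 × 10^-2 × (276/330.3) = 2.26 × 10^-2 M
[PO4^3-] = 9.1 x 10^-4 × (54.3/330.3) = 1.50 × 10^-4 M
Ba3(PO4)2(s) ⇌ 3 Ba^2+ + 2 PO4^3-, so Q = [Ba^2+]^3[PO4^3-]^2
Q = (2.26 × 10^-2)^3(1.50 × 10^-4)^2 = 2.6 x 10^-13
Q > Ksp, so Ba3(PO4)2 will precipitate.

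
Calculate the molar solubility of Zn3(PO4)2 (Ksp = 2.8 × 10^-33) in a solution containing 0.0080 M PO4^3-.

Zn3(PO4)2(s) ⇌ 3 Zn^2+(aq) + 2 PO4^3-(aq)
Ksp = [Zn^2+]^3[PO4^3-]^2
If s mol/L dissolves here, [Zn^2+] = 3s, [PO4^3-] = 0.0080 + 2s ≈ 0.0080 (since the PO4^3- already present dominates).
Ksp ≈ (3s)^3 × (0.0080)^2
s = 1.2 × 10^-10 M
Check: 2s = 2.3 x 10^-10 ≪ 0.0080, so the approximation is valid.

1.2 × 10^-10 M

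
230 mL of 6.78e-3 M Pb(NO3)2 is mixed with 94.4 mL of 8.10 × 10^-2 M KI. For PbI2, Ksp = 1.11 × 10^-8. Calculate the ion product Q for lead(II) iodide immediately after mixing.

2.67 × 10^-6

Total volume = 230 + 94.4 = 324.4 mL.
[Pb^2+] = 6.78 × 10^-3 × (230/324.4) = 4.807 x 10^-3 M
[I^-] = 8.10 × 10^-2 × (94.4/324.4) = 2.357 x 10^-2 M
PbI2(s) <=> Pb^2+ + 2 I^-, so Q = [Pb^2+][I^-]^2
Q = (4.807 × 10^-3)(2.357 x 10^-2)^2 = 2.67 × 10^-6
Q > Ksp, so PbI2 will precipitate.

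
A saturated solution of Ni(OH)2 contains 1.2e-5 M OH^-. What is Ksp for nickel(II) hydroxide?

Ni(OH)2(s) ⇌ Ni^2+(aq) + 2 OH^-(aq)
Stoichiometry gives [Ni^2+] = (1/2)[OH^-] = 6.00 × 10^-6 M.
Ksp = [Ni^2+][OH^-]^2
Ksp = 6.00 × 10^-6 × (1.2 × 10^-5)^2 = 8.6 × 10^-16

Ksp ≈ 8.6 x 10^-16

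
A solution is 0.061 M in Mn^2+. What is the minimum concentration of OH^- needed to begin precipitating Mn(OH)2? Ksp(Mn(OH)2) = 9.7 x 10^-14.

1.3 x 10^-6 M

Mn(OH)2(s) ⇌ Mn^2+ + 2 OH^-
Ksp = [Mn^2+][OH^-]^2
Precipitation begins when Q = Ksp. With [Mn^2+] = 0.061 M:
9.7 x 10^-14 = (0.061) × [OH^-]^2
[OH^-] = (9.7 x 10^-14 / 6.1 × 10^-2)^(1/2) = 1.3 × 10^-6 M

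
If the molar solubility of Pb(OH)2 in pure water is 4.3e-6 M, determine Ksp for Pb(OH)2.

Pb(OH)2(s) ⇌ Pb^2+ + 2 OH^-
If s mol/L of Pb(OH)2 dissolves, [Pb^2+] = s and [OH^-] = 2s.
Ksp = [Pb^2+][OH^-]^2
So Ksp = s × (2s)^2 = 4s^3
Ksp = 4 × (4.3 × 10^-6)^3 = 3.2 × 10^-16

3.2 × 10^-16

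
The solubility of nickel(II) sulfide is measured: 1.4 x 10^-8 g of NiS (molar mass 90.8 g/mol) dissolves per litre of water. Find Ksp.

Ksp = 2.4 × 10^-20

Molar solubility s = (1.4 × 10^-8 g/L) / (90.8 g/mol) = 1.54 × 10^-10 M.
NiS(s) ⇌ Ni^2+(aq) + S^2-(aq)
With molar solubility s: [Ni^2+] = s, [S^2-] = s.
Ksp = [Ni^2+][S^2-]
Ksp = s × s = s^2
Ksp = (1.54 x 10^-10)^2 = 2.4 × 10^-20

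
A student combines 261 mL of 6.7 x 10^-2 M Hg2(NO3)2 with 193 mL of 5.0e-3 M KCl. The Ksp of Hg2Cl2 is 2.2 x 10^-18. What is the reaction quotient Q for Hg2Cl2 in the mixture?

Total volume = 261 + 193 = 454 mL.
[Hg2^2+] = 6.7 × 10^-2 × (261/454) = 3.85 x 10^-2 M
[Cl^-] = 5.0 × 10^-3 × (193/454) = 2.13 × 10^-3 M
Hg2Cl2(s) ⇌ Hg2^2+ + 2 Cl^-, so Q = [Hg2^2+][Cl^-]^2
Q = (3.85 × 10^-2)(2.13 × 10^-3)^2 = 1.7 x 10^-7
Q > Ksp, so Hg2Cl2 will precipitate.

Q = 1.7 x 10^-7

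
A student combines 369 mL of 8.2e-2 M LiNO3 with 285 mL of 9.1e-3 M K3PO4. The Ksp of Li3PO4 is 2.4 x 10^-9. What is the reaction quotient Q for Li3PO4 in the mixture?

Total volume = 369 + 285 = 654 mL.
[Li^+] = 8.2 × 10^-2 × (369/654) = 4.63 × 10^-2 M
[PO4^3-] = 9.1 x 10^-3 × (285/654) = 3.97 × 10^-3 M
Li3PO4(s) ⇌ 3 Li^+(aq) + PO4^3-(aq), so Q = [Li^+]^3[PO4^3-]
Q = (4.63 × 10^-2)^3(3.97 x 10^-3) = 3.9 × 10^-7
Q > Ksp, so Li3PO4 will precipitate.

3.9 × 10^-7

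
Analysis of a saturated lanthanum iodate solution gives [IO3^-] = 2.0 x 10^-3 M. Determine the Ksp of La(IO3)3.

Ksp ≈ 5.3e-12

La(IO3)3(s) <=> La^3+ + 3 IO3^-
Stoichiometry gives [La^3+] = (1/3)[IO3^-] = 6.67 x 10^-4 M.
Ksp = [La^3+][IO3^-]^3
Ksp = 6.67 × 10^-4 × (2.0 × 10^-3)^3 = 5.3 × 10^-12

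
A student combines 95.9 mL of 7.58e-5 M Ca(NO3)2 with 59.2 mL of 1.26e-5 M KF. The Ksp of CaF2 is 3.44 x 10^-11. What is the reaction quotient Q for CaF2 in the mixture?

1.08 x 10^-15

Total volume = 95.9 + 59.2 = 155.1 mL.
[Ca^2+] = 7.58 × 10^-5 × (95.9/155.1) = 4.687 x 10^-5 M
[F^-] = 1.26 × 10^-5 × (59.2/155.1) = 4.809 × 10^-6 M
CaF2(s) <=> Ca^2+(aq) + 2 F^-(aq), so Q = [Ca^2+][F^-]^2
Q = (4.687 x 10^-5)(4.809 × 10^-6)^2 = 1.08 × 10^-15
Q < Ksp, so no precipitate of CaF2 forms.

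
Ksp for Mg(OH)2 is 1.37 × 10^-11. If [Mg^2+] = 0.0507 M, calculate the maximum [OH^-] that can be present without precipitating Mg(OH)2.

[OH^-] = 1.64 x 10^-5 M

Mg(OH)2(s) ⇌ Mg^2+ + 2 OH^-
Ksp = [Mg^2+][OH^-]^2
Precipitation begins when Q = Ksp. With [Mg^2+] = 0.0507 M:
1.37 × 10^-11 = (0.0507) × [OH^-]^2
[OH^-] = (1.37 × 10^-11 / 5.07 x 10^-2)^(1/2) = 1.64 × 10^-5 M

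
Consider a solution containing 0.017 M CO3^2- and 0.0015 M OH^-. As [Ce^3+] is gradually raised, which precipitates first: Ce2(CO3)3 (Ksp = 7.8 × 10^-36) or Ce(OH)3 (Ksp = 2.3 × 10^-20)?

Each salt begins to precipitate when Q = Ksp, i.e. when [Ce^3+] reaches its threshold.
For Ce2(CO3)3: 7.8 × 10^-36 = (0.017)^3 × [Ce^3+]^2  ⇒  [Ce^3+] = 1.3 × 10^-15 M.
For Ce(OH)3: 2.3 × 10^-20 = (0.0015)^3 × [Ce^3+]  ⇒  [Ce^3+] = 6.8 × 10^-12 M.
The salt with the lower threshold [Ce^3+] precipitates first: Ce2(CO3)3.

Ce2(CO3)3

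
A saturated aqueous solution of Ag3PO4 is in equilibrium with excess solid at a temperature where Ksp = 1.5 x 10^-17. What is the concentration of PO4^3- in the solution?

Ag3PO4(s) <=> 3 Ag^+(aq) + PO4^3-(aq)
Ksp = [Ag^+]^3[PO4^3-]
For each mole of Ag3PO4 that dissolves: [Ag^+] = 3s, [PO4^3-] = s.
So Ksp = (3s)^3 × s = 27s^4
s = (1.5 x 10^-17 / 27)^(1/4) = 2.73 x 10^-5 M
[PO4^3-] = s = 2.7 × 10^-5 M

[PO4^3-] = 2.7 x 10^-5 M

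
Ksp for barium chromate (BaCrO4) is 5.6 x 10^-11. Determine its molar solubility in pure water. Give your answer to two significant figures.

7.5e-6 M

BaCrO4(s) <=> Ba^2+(aq) + CrO4^2-(aq)
Ksp = [Ba^2+][CrO4^2-]
Let s = molar solubility. Then [Ba^2+] = s and [CrO4^2-] = s.
Ksp = (s)(s) = s^2
s = (5.6 x 10^-11)^(1/2) = 7.5 x 10^-6 M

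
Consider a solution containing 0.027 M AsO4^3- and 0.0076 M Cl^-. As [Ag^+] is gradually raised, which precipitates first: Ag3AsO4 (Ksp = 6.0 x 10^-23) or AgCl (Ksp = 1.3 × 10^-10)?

AgCl

Precipitation of each salt starts when its ion product equals its Ksp.
For Ag3AsO4: 6.0 x 10^-23 = 0.027 × [Ag^+]^3  ⇒  [Ag^+] = 1.3 × 10^-7 M.
For AgCl: 1.3 × 10^-10 = 0.0076 × [Ag^+]  ⇒  [Ag^+] = 1.7 x 10^-8 M.
The salt with the lower threshold [Ag^+] precipitates first: AgCl.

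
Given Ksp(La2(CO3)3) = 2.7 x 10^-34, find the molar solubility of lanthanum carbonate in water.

s = 7.6 × 10^-8 M

La2(CO3)3(s) ⇌ 2 La^3+(aq) + 3 CO3^2-(aq)
Ksp = [La^3+]^2[CO3^2-]^3
For each mole of La2(CO3)3 that dissolves: [La^3+] = 2s, [CO3^2-] = 3s.
Substituting: Ksp = (2s)^2(3s)^3 = 108s^5
s = (2.7 x 10^-34 / 108)^(1/5) = 7.6 × 10^-8 M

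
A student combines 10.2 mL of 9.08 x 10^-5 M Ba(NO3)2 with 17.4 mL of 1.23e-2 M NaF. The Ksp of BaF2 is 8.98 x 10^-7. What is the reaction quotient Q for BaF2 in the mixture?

Q ≈ 2.02e-9

Total volume = 10.2 + 17.4 = 27.6 mL.
[Ba^2+] = 9.08 × 10^-5 × (10.2/27.6) = 3.356 × 10^-5 M
[F^-] = 1.23 × 10^-2 × (17.4/27.6) = 7.754 × 10^-3 M
BaF2(s) ⇌ Ba^2+(aq) + 2 F^-(aq), so Q = [Ba^2+][F^-]^2
Q = (3.356 x 10^-5)(7.754 × 10^-3)^2 = 2.02 x 10^-9
Q < Ksp, so no precipitate of BaF2 forms.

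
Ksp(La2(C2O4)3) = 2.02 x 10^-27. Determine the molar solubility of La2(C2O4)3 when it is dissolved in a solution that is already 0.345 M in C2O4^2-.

s ≈ 1.11 × 10^-13 M

La2(C2O4)3(s) ⇌ 2 La^3+(aq) + 3 C2O4^2-(aq)
Ksp = [La^3+]^2[C2O4^2-]^3
If s mol/L dissolves here, [La^3+] = 2s, [C2O4^2-] = 0.345 + 3s ≈ 0.345 (Ksp is small, so little additional dissolves).
Ksp ≈ (2s)^2 × (0.345)^3
s = 1.11 × 10^-13 M
Check: 3s = 3.3 × 10^-13 ≪ 0.345, so the approximation is valid.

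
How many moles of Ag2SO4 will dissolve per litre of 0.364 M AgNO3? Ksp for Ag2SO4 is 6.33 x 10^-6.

s = 4.78e-5 M

Ag2SO4(s) ⇌ 2 Ag^+(aq) + SO4^2-(aq)
Ksp = [Ag^+]^2[SO4^2-]
If s mol/L dissolves here, [Ag^+] = 0.364 + 2s ≈ 0.364, [SO4^2-] = s (since Ag^+ from AgNO3 dominates).
Ksp ≈ (0.364)^2 × s
s = 4.78 x 10^-5 M
Check: 2s = 9.6 × 10^-5 ≪ 0.364, so the approximation is valid.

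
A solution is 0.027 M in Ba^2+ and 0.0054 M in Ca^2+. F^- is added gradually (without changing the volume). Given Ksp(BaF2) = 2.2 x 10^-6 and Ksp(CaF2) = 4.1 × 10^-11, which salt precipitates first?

CaF2

Each salt begins to precipitate when Q = Ksp, i.e. when [F^-] reaches its threshold.
For BaF2: 2.2 x 10^-6 = 0.027 × [F^-]^2  ⇒  [F^-] = 9.0 x 10^-3 M.
For CaF2: 4.1 × 10^-11 = 0.0054 × [F^-]^2  ⇒  [F^-] = 8.7 × 10^-5 M.
The salt with the lower threshold [F^-] precipitates first: CaF2.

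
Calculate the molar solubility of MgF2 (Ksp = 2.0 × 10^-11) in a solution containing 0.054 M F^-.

6.9 × 10^-9 M

MgF2(s) ⇌ Mg^2+(aq) + 2 F^-(aq)
Ksp = [Mg^2+][F^-]^2
Let s be the molar solubility in this solution. [Mg^2+] = s, [F^-] = 0.054 + 2s ≈ 0.054 (since the F^- already present dominates).
Ksp ≈ s × (0.054)^2
s = 6.9 × 10^-9 M
Check: 2s = 1.4 × 10^-8 ≪ 0.054, so the approximation is valid.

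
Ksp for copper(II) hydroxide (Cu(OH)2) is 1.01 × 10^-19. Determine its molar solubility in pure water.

Cu(OH)2(s) ⇌ Cu^2+(aq) + 2 OH^-(aq)
Ksp = [Cu^2+][OH^-]^2
Let s = molar solubility. Then [Cu^2+] = s and [OH^-] = 2s.
Substituting: Ksp = s(2s)^2 = 4s^3
Solving, s = (1.01 × 10^-19/4)^(1/3) = 2.93 × 10^-7 M

s ≈ 2.93e-7 M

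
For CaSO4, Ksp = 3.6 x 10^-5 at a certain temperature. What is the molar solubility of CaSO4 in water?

CaSO4(s) <=> Ca^2+(aq) + SO4^2-(aq)
Ksp = [Ca^2+][SO4^2-]
If s mol/L of CaSO4 dissolves, [Ca^2+] = s and [SO4^2-] = s.
Ksp = s^2
s = (3.6 x 10^-5)^(1/2) = 6.0 × 10^-3 M

6.0 x 10^-3 M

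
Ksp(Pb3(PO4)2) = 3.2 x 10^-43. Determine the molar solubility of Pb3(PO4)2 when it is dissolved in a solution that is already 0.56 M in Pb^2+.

Pb3(PO4)2(s) ⇌ 3 Pb^2+ + 2 PO4^3-
Ksp = [Pb^2+]^3[PO4^3-]^2
Let s be the molar solubility in this solution. [Pb^2+] = 0.56 + 3s ≈ 0.56, [PO4^3-] = 2s (common-ion effect: Pb^2+ is already 0.56 M).
Ksp ≈ (0.56)^3 × (2s)^2
s = 6.7 × 10^-22 M
Check: 3s = 2.0 x 10^-21 ≪ 0.56, so the approximation is valid.

6.7 × 10^-22 M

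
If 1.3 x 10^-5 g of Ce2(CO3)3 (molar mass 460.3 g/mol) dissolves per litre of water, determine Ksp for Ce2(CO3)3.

Ksp ≈ 1.9 × 10^-36

Molar solubility s = (1.3 x 10^-5 g/L) / (460.3 g/mol) = 2.82 x 10^-8 M.
Ce2(CO3)3(s) ⇌ 2 Ce^3+(aq) + 3 CO3^2-(aq)
Let s = molar solubility. Then [Ce^3+] = 2s and [CO3^2-] = 3s.
Ksp = [Ce^3+]^2[CO3^2-]^3
So Ksp = (2s)^2 × (3s)^3 = 108s^5
With s = 2.82 × 10^-8: Ksp = 1.9 × 10^-36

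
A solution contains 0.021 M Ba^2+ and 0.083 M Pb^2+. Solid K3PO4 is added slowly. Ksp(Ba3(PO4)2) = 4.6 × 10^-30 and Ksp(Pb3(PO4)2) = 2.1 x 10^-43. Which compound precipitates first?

Each salt begins to precipitate when Q = Ksp, i.e. when [PO4^3-] reaches its threshold.
For Ba3(PO4)2: 4.6 × 10^-30 = (0.021)^3 × [PO4^3-]^2  ⇒  [PO4^3-] = 7.0 × 10^-13 M.
For Pb3(PO4)2: 2.1 x 10^-43 = (0.083)^3 × [PO4^3-]^2  ⇒  [PO4^3-] = 1.9 x 10^-20 M.
The salt with the lower threshold [PO4^3-] precipitates first: Pb3(PO4)2.

Pb3(PO4)2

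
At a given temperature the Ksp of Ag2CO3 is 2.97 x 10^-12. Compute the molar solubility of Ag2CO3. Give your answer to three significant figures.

9.06 × 10^-5 M

Ag2CO3(s) ⇌ 2 Ag^+ + CO3^2-
Ksp = [Ag^+]^2[CO3^2-]
If s mol/L of Ag2CO3 dissolves, [Ag^+] = 2s and [CO3^2-] = s.
Ksp = (2s)^2s = 4s^3
s = (2.97 x 10^-12 / 4)^(1/3) = 9.06 x 10^-5 M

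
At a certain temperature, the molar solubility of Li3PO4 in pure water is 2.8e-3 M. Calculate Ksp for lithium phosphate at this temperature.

Ksp ≈ 1.7 × 10^-9

Li3PO4(s) <=> 3 Li^+(aq) + PO4^3-(aq)
If s mol/L of Li3PO4 dissolves, [Li^+] = 3s and [PO4^3-] = s.
Ksp = [Li^+]^3[PO4^3-]
Substituting: Ksp = (3s)^3s = 27s^4
Ksp = 27 × (2.8 × 10^-3)^4 = 1.7 x 10^-9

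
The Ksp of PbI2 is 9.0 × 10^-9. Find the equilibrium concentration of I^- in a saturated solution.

PbI2(s) ⇌ Pb^2+(aq) + 2 I^-(aq)
Ksp = [Pb^2+][I^-]^2
Let s = molar solubility. Then [Pb^2+] = s and [I^-] = 2s.
So Ksp = s × (2s)^2 = 4s^3
Solving, s = (9.0 × 10^-9/4)^(1/3) = 1.31 × 10^-3 M
[I^-] = 2s = 2.6 × 10^-3 M

[I^-] ≈ 2.6e-3 M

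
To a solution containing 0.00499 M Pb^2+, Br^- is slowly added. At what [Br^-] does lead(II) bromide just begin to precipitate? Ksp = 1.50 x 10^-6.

PbBr2(s) <=> Pb^2+ + 2 Br^-
Ksp = [Pb^2+][Br^-]^2
Precipitation begins when Q = Ksp. With [Pb^2+] = 0.00499 M:
1.50 x 10^-6 = (0.00499) × [Br^-]^2
[Br^-] = (1.50 x 10^-6 / 4.99 × 10^-3)^(1/2) = 1.73 × 10^-2 M

1.73e-2 M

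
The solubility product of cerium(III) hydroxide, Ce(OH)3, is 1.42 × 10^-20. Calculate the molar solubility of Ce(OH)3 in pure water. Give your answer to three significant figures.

Ce(OH)3(s) ⇌ Ce^3+ + 3 OH^-
Ksp = [Ce^3+][OH^-]^3
For each mole of Ce(OH)3 that dissolves: [Ce^3+] = s, [OH^-] = 3s.
Ksp = s(3s)^3 = 27s^4
s^4 = 1.42 × 10^-20 / 27, so s = 4.79 × 10^-6 M

4.79 × 10^-6 M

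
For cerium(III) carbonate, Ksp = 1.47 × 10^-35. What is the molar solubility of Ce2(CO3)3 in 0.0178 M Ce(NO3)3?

s = 1.20 x 10^-11 M

Ce2(CO3)3(s) <=> 2 Ce^3+(aq) + 3 CO3^2-(aq)
Ksp = [Ce^3+]^2[CO3^2-]^3
Let s = moles of Ce2(CO3)3 that dissolve per litre. [Ce^3+] = 0.0178 + 2s ≈ 0.0178, [CO3^2-] = 3s (Ksp is small, so little additional dissolves).
Ksp ≈ (0.0178)^2 × (3s)^3
s = 1.20 x 10^-11 M
Check: 2s = 2.4 x 10^-11 ≪ 0.0178, so the approximation is valid.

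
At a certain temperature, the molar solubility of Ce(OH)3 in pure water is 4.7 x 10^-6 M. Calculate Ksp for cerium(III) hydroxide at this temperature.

1.3 × 10^-20

Ce(OH)3(s) ⇌ Ce^3+(aq) + 3 OH^-(aq)
For each mole of Ce(OH)3 that dissolves: [Ce^3+] = s, [OH^-] = 3s.
Ksp = [Ce^3+][OH^-]^3
Substituting: Ksp = s(3s)^3 = 27s^4
With s = 4.7 × 10^-6: Ksp = 1.3 × 10^-20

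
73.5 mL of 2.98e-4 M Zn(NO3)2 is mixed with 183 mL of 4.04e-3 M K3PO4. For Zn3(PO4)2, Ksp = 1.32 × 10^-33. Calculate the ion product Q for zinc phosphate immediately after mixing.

Total volume = 73.5 + 183 = 256.5 mL.
[Zn^2+] = 2.98 × 10^-4 × (73.5/256.5) = 8.539 x 10^-5 M
[PO4^3-] = 4.04 × 10^-3 × (183/256.5) = 2.882 × 10^-3 M
Zn3(PO4)2(s) ⇌ 3 Zn^2+(aq) + 2 PO4^3-(aq), so Q = [Zn^2+]^3[PO4^3-]^2
Q = (8.539 x 10^-5)^3(2.882 × 10^-3)^2 = 5.17 × 10^-18
Q > Ksp, so Zn3(PO4)2 will precipitate.

5.17 x 10^-18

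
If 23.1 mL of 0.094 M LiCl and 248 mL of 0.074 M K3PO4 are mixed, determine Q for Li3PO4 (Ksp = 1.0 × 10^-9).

3.5 x 10^-8

Total volume = 23.1 + 248 = 271.1 mL.
[Li^+] = 9.4 x 10^-2 × (23.1/271.1) = 8.01 x 10^-3 M
[PO4^3-] = 7.4 × 10^-2 × (248/271.1) = 6.77 × 10^-2 M
Li3PO4(s) <=> 3 Li^+(aq) + PO4^3-(aq), so Q = [Li^+]^3[PO4^3-]
Q = (8.01 × 10^-3)^3(6.77 x 10^-2) = 3.5 × 10^-8
Q > Ksp, so Li3PO4 will precipitate.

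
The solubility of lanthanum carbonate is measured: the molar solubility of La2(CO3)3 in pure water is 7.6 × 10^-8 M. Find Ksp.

2.7 × 10^-34

La2(CO3)3(s) ⇌ 2 La^3+(aq) + 3 CO3^2-(aq)
With molar solubility s: [La^3+] = 2s, [CO3^2-] = 3s.
Ksp = [La^3+]^2[CO3^2-]^3
Substituting: Ksp = (2s)^2(3s)^3 = 108s^5
With s = 7.6 × 10^-8: Ksp = 2.7 x 10^-34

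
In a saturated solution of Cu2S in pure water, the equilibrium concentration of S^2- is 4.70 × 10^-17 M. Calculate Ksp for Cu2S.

Ksp ≈ 4.15 × 10^-49

Cu2S(s) <=> 2 Cu^+(aq) + S^2-(aq)
Stoichiometry gives [Cu^+] = (2/1)[S^2-] = 9.400 × 10^-17 M.
Ksp = [Cu^+]^2[S^2-]
Ksp = (9.400 × 10^-17)^2 × 4.70 × 10^-17 = 4.15 x 10^-49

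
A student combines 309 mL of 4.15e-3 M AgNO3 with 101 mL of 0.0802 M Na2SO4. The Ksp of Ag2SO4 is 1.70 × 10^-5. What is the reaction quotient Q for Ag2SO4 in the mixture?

Q = 1.93e-7

Total volume = 309 + 101 = 410 mL.
[Ag^+] = 4.15 x 10^-3 × (309/410) = 3.128 × 10^-3 M
[SO4^2-] = 8.02 x 10^-2 × (101/410) = 1.976 x 10^-2 M
Ag2SO4(s) <=> 2 Ag^+(aq) + SO4^2-(aq), so Q = [Ag^+]^2[SO4^2-]
Q = (3.128 × 10^-3)^2(1.976 x 10^-2) = 1.93 x 10^-7
Q < Ksp, so no precipitate of Ag2SO4 forms.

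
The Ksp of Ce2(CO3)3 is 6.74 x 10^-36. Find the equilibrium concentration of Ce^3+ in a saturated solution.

Ce2(CO3)3(s) <=> 2 Ce^3+(aq) + 3 CO3^2-(aq)
Ksp = [Ce^3+]^2[CO3^2-]^3
For each mole of Ce2(CO3)3 that dissolves: [Ce^3+] = 2s, [CO3^2-] = 3s.
So Ksp = (2s)^2 × (3s)^3 = 108s^5
Solving, s = (6.74 x 10^-36/108)^(1/5) = 3.623 × 10^-8 M
[Ce^3+] = 2s = 7.25 × 10^-8 M

[Ce^3+] = 7.25 x 10^-8 M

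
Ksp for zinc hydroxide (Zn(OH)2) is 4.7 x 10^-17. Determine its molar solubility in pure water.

Zn(OH)2(s) <=> Zn^2+ + 2 OH^-
Ksp = [Zn^2+][OH^-]^2
If s mol/L of Zn(OH)2 dissolves, [Zn^2+] = s and [OH^-] = 2s.
Substituting: Ksp = s(2s)^2 = 4s^3
s = (4.7 x 10^-17 / 4)^(1/3) = 2.3 × 10^-6 M

2.3 x 10^-6 M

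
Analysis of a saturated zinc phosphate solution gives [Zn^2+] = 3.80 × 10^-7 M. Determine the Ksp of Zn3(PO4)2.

3.52 × 10^-33

Zn3(PO4)2(s) ⇌ 3 Zn^2+(aq) + 2 PO4^3-(aq)
Stoichiometry gives [PO4^3-] = (2/3)[Zn^2+] = 2.533 x 10^-7 M.
Ksp = [Zn^2+]^3[PO4^3-]^2
Ksp = (3.80 x 10^-7)^3 × (2.533 x 10^-7)^2 = 3.52 × 10^-33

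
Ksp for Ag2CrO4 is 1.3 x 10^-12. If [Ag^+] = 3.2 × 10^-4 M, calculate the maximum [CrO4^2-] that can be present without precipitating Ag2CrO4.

1.3e-5 M

Ag2CrO4(s) ⇌ 2 Ag^+(aq) + CrO4^2-(aq)
Ksp = [Ag^+]^2[CrO4^2-]
Precipitation begins when Q = Ksp. With [Ag^+] = 3.2 × 10^-4 M:
1.3 x 10^-12 = (3.2 × 10^-4)^2 × [CrO4^2-]
[CrO4^2-] = (1.3 x 10^-12 / 1.02 × 10^-7) = 1.3 × 10^-5 M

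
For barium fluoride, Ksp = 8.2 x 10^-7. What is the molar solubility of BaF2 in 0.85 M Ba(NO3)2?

BaF2(s) ⇌ Ba^2+(aq) + 2 F^-(aq)
Ksp = [Ba^2+][F^-]^2
If s mol/L dissolves here, [Ba^2+] = 0.85 + s ≈ 0.85, [F^-] = 2s (since Ba^2+ from Ba(NO3)2 dominates).
Ksp ≈ 0.85 × (2s)^2
s = 4.9 × 10^-4 M
Check: s = 4.9 × 10^-4 ≪ 0.85, so the approximation is valid.

s ≈ 4.9 × 10^-4 M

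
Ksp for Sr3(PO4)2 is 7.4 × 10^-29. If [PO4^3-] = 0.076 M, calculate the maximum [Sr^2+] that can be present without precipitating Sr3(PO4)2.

Sr3(PO4)2(s) ⇌ 3 Sr^2+ + 2 PO4^3-
Ksp = [Sr^2+]^3[PO4^3-]^2
Precipitation begins when Q = Ksp. With [PO4^3-] = 0.076 M:
7.4 × 10^-29 = (0.076)^2 × [Sr^2+]^3
[Sr^2+] = (7.4 × 10^-29 / 5.78 x 10^-3)^(1/3) = 2.3 × 10^-9 M

2.3 x 10^-9 M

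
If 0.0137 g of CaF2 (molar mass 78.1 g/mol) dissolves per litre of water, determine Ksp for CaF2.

Molar solubility s = (1.37 × 10^-2 g/L) / (78.1 g/mol) = 1.754 × 10^-4 M.
CaF2(s) ⇌ Ca^2+ + 2 F^-
For each mole of CaF2 that dissolves: [Ca^2+] = s, [F^-] = 2s.
Ksp = [Ca^2+][F^-]^2
So Ksp = s × (2s)^2 = 4s^3
Ksp = 4 × (1.754 × 10^-4)^3 = 2.16 × 10^-11

Ksp ≈ 2.16e-11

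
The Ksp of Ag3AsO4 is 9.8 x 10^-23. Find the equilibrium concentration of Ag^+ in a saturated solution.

4.1e-6 M

Ag3AsO4(s) ⇌ 3 Ag^+ + AsO4^3-
Ksp = [Ag^+]^3[AsO4^3-]
If s mol/L of Ag3AsO4 dissolves, [Ag^+] = 3s and [AsO4^3-] = s.
So Ksp = (3s)^3 × s = 27s^4
Solving, s = (9.8 x 10^-23/27)^(1/4) = 1.38 × 10^-6 M
[Ag^+] = 3s = 4.1 x 10^-6 M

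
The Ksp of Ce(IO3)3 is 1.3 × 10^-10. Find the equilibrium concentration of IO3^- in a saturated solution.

[IO3^-] ≈ 4.4 × 10^-3 M

Ce(IO3)3(s) <=> Ce^3+(aq) + 3 IO3^-(aq)
Ksp = [Ce^3+][IO3^-]^3
For each mole of Ce(IO3)3 that dissolves: [Ce^3+] = s, [IO3^-] = 3s.
Substituting: Ksp = s(3s)^3 = 27s^4
s = (1.3 × 10^-10 / 27)^(1/4) = 1.48 x 10^-3 M
[IO3^-] = 3s = 4.4 × 10^-3 M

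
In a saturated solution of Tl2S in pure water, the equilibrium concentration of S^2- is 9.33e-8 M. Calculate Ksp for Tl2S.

Tl2S(s) ⇌ 2 Tl^+(aq) + S^2-(aq)
Stoichiometry gives [Tl^+] = (2/1)[S^2-] = 1.866 × 10^-7 M.
Ksp = [Tl^+]^2[S^2-]
Ksp = (1.866 × 10^-7)^2 × 9.33 × 10^-8 = 3.25 × 10^-21

Ksp = 3.25 x 10^-21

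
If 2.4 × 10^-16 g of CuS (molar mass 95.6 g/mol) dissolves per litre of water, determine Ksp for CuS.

Molar solubility s = (2.4 × 10^-16 g/L) / (95.6 g/mol) = 2.51 × 10^-18 M.
CuS(s) ⇌ Cu^2+(aq) + S^2-(aq)
With molar solubility s: [Cu^2+] = s, [S^2-] = s.
Ksp = [Cu^2+][S^2-]
Ksp = (s)(s) = s^2
Ksp = (2.51 × 10^-18)^2 = 6.3 x 10^-36

6.3e-36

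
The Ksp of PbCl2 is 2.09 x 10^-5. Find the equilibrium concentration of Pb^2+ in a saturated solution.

PbCl2(s) ⇌ Pb^2+(aq) + 2 Cl^-(aq)
Ksp = [Pb^2+][Cl^-]^2
If s mol/L of PbCl2 dissolves, [Pb^2+] = s and [Cl^-] = 2s.
So Ksp = s × (2s)^2 = 4s^3
Solving, s = (2.09 x 10^-5/4)^(1/3) = 1.735 × 10^-2 M
[Pb^2+] = s = 1.74 × 10^-2 M

[Pb^2+] ≈ 0.0174 M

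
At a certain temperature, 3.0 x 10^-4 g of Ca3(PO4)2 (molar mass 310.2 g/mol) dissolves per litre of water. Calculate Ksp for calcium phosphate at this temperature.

Molar solubility s = (3.0 × 10^-4 g/L) / (310.2 g/mol) = 9.67 x 10^-7 M.
Ca3(PO4)2(s) ⇌ 3 Ca^2+(aq) + 2 PO4^3-(aq)
For each mole of Ca3(PO4)2 that dissolves: [Ca^2+] = 3s, [PO4^3-] = 2s.
Ksp = [Ca^2+]^3[PO4^3-]^2
Substituting: Ksp = (3s)^3(2s)^2 = 108s^5
Ksp = 108 × (9.67 × 10^-7)^5 = 9.1 × 10^-29

9.1e-29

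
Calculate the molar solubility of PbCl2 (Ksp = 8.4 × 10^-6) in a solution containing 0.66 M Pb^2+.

PbCl2(s) ⇌ Pb^2+(aq) + 2 Cl^-(aq)
Ksp = [Pb^2+][Cl^-]^2
Let s = moles of PbCl2 that dissolve per litre. [Pb^2+] = 0.66 + s ≈ 0.66, [Cl^-] = 2s (Ksp is small, so little additional dissolves).
Ksp ≈ 0.66 × (2s)^2
s = 1.8 × 10^-3 M
Check: s = 1.8 × 10^-3 ≪ 0.66, so the approximation is valid.

s ≈ 1.8 × 10^-3 M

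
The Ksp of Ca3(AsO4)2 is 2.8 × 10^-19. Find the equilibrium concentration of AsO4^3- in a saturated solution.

Ca3(AsO4)2(s) <=> 3 Ca^2+(aq) + 2 AsO4^3-(aq)
Ksp = [Ca^2+]^3[AsO4^3-]^2
If s mol/L of Ca3(AsO4)2 dissolves, [Ca^2+] = 3s and [AsO4^3-] = 2s.
Substituting: Ksp = (3s)^3(2s)^2 = 108s^5
s^5 = 2.8 × 10^-19 / 108, so s = 7.63 × 10^-5 M
[AsO4^3-] = 2s = 1.5 x 10^-4 M

[AsO4^3-] = 1.5e-4 M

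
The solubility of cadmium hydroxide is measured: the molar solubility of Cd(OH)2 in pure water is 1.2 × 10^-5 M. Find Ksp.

Cd(OH)2(s) ⇌ Cd^2+(aq) + 2 OH^-(aq)
With molar solubility s: [Cd^2+] = s, [OH^-] = 2s.
Ksp = [Cd^2+][OH^-]^2
Substituting: Ksp = s(2s)^2 = 4s^3
Ksp = 4 × (1.2 × 10^-5)^3 = 6.9 x 10^-15

Ksp = 6.9 × 10^-15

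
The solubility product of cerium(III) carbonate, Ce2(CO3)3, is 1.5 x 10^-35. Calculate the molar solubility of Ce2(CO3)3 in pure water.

Ce2(CO3)3(s) ⇌ 2 Ce^3+ + 3 CO3^2-
Ksp = [Ce^3+]^2[CO3^2-]^3
If s mol/L of Ce2(CO3)3 dissolves, [Ce^3+] = 2s and [CO3^2-] = 3s.
So Ksp = (2s)^2 × (3s)^3 = 108s^5
Solving, s = (1.5 x 10^-35/108)^(1/5) = 4.3 × 10^-8 M

4.3e-8 M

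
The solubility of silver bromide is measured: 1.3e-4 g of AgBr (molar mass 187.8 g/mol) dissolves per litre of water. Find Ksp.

Ksp = 4.8 x 10^-13

Molar solubility s = (1.3 × 10^-4 g/L) / (187.8 g/mol) = 6.92 × 10^-7 M.
AgBr(s) ⇌ Ag^+ + Br^-
With molar solubility s: [Ag^+] = s, [Br^-] = s.
Ksp = [Ag^+][Br^-]
Ksp = s × s = s^2
Ksp = (6.92 x 10^-7)^2 = 4.8 × 10^-13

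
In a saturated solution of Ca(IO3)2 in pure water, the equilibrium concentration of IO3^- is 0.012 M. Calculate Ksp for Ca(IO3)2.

Ksp = 8.6e-7

Ca(IO3)2(s) ⇌ Ca^2+ + 2 IO3^-
Stoichiometry gives [Ca^2+] = (1/2)[IO3^-] = 6.00 × 10^-3 M.
Ksp = [Ca^2+][IO3^-]^2
Ksp = 6.00 × 10^-3 × (1.2 x 10^-2)^2 = 8.6 × 10^-7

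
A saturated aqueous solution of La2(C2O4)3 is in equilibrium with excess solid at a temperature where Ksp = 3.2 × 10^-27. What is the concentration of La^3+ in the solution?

[La^3+] ≈ 3.9 × 10^-6 M

La2(C2O4)3(s) ⇌ 2 La^3+ + 3 C2O4^2-
Ksp = [La^3+]^2[C2O4^2-]^3
Let s = molar solubility. Then [La^3+] = 2s and [C2O4^2-] = 3s.
So Ksp = (2s)^2 × (3s)^3 = 108s^5
s^5 = 3.2 × 10^-27 / 108, so s = 1.97 × 10^-6 M
[La^3+] = 2s = 3.9 x 10^-6 M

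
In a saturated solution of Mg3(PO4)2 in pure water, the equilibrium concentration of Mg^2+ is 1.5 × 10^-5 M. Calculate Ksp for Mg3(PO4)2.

Mg3(PO4)2(s) ⇌ 3 Mg^2+(aq) + 2 PO4^3-(aq)
Stoichiometry gives [PO4^3-] = (2/3)[Mg^2+] = 1.00 × 10^-5 M.
Ksp = [Mg^2+]^3[PO4^3-]^2
Ksp = (1.5 × 10^-5)^3 × (1.00 × 10^-5)^2 = 3.4 × 10^-25

Ksp = 3.4 × 10^-25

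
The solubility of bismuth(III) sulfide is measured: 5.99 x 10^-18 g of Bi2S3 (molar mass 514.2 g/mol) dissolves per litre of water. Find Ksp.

Molar solubility s = (5.99 x 10^-18 g/L) / (514.2 g/mol) = 1.165 × 10^-20 M.
Bi2S3(s) ⇌ 2 Bi^3+ + 3 S^2-
For each mole of Bi2S3 that dissolves: [Bi^3+] = 2s, [S^2-] = 3s.
Ksp = [Bi^3+]^2[S^2-]^3
Substituting: Ksp = (2s)^2(3s)^3 = 108s^5
Ksp = 108 × (1.165 x 10^-20)^5 = 2.32 x 10^-98

2.32 x 10^-98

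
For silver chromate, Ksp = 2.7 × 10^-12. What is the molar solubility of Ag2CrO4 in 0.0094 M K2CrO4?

8.5 x 10^-6 M

Ag2CrO4(s) ⇌ 2 Ag^+(aq) + CrO4^2-(aq)
Ksp = [Ag^+]^2[CrO4^2-]
If s mol/L dissolves here, [Ag^+] = 2s, [CrO4^2-] = 0.0094 + s ≈ 0.0094 (Ksp is small, so little additional dissolves).
Ksp ≈ (2s)^2 × 0.0094
s = 8.5 × 10^-6 M
Check: s = 8.5 x 10^-6 ≪ 0.0094, so the approximation is valid.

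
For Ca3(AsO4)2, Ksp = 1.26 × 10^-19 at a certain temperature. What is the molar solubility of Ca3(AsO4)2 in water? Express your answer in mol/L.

6.51e-5 M

Ca3(AsO4)2(s) ⇌ 3 Ca^2+ + 2 AsO4^3-
Ksp = [Ca^2+]^3[AsO4^3-]^2
Let s = molar solubility. Then [Ca^2+] = 3s and [AsO4^3-] = 2s.
Substituting: Ksp = (3s)^3(2s)^2 = 108s^5
s = (1.26 × 10^-19 / 108)^(1/5) = 6.51 × 10^-5 M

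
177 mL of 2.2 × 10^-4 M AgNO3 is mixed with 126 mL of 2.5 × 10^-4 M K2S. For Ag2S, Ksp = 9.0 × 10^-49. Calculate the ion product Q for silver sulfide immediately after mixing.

Q = 1.7 × 10^-12

Total volume = 177 + 126 = 303 mL.
[Ag^+] = 2.2 x 10^-4 × (177/303) = 1.29 x 10^-4 M
[S^2-] = 2.5 × 10^-4 × (126/303) = 1.04 × 10^-4 M
Ag2S(s) ⇌ 2 Ag^+(aq) + S^2-(aq), so Q = [Ag^+]^2[S^2-]
Q = (1.29 × 10^-4)^2(1.04 × 10^-4) = 1.7 × 10^-12
Q > Ksp, so Ag2S will precipitate.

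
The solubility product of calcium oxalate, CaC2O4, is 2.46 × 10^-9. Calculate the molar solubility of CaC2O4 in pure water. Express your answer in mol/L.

CaC2O4(s) <=> Ca^2+ + C2O4^2-
Ksp = [Ca^2+][C2O4^2-]
For each mole of CaC2O4 that dissolves: [Ca^2+] = s, [C2O4^2-] = s.
Ksp = (s)(s) = s^2
s = (2.46 × 10^-9)^(1/2) = 4.96 × 10^-5 M

s = 4.96e-5 M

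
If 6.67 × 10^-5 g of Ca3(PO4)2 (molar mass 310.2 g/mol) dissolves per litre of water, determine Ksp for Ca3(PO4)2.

Molar solubility s = (6.67 × 10^-5 g/L) / (310.2 g/mol) = 2.150 × 10^-7 M.
Ca3(PO4)2(s) ⇌ 3 Ca^2+(aq) + 2 PO4^3-(aq)
If s mol/L of Ca3(PO4)2 dissolves, [Ca^2+] = 3s and [PO4^3-] = 2s.
Ksp = [Ca^2+]^3[PO4^3-]^2
Ksp = (3s)^3(2s)^2 = 108s^5
With s = 2.150 x 10^-7: Ksp = 4.96 x 10^-32

4.96 × 10^-32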